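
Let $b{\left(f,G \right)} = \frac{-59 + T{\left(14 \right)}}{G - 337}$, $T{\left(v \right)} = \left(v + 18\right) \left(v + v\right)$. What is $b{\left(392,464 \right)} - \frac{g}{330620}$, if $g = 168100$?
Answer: $\frac{12769012}{2099437} \approx 6.0821$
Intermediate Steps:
$T{\left(v \right)} = 2 v \left(18 + v\right)$ ($T{\left(v \right)} = \left(18 + v\right) 2 v = 2 v \left(18 + v\right)$)
$b{\left(f,G \right)} = \frac{837}{-337 + G}$ ($b{\left(f,G \right)} = \frac{-59 + 2 \cdot 14 \left(18 + 14\right)}{G - 337} = \frac{-59 + 2 \cdot 14 \cdot 32}{-337 + G} = \frac{-59 + 896}{-337 + G} = \frac{837}{-337 + G}$)
$b{\left(392,464 \right)} - \frac{g}{330620} = \frac{837}{-337 + 464} - \frac{168100}{330620} = \frac{837}{127} - 168100 \cdot \frac{1}{330620} = 837 \cdot \frac{1}{127} - \frac{8405}{16531} = \frac{837}{127} - \frac{8405}{16531} = \frac{12769012}{2099437}$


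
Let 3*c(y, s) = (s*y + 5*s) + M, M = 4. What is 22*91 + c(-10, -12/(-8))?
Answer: 12005/6 ≈ 2000.8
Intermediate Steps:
c(y, s) = 4/3 + 5*s/3 + s*y/3 (c(y, s) = ((s*y + 5*s) + 4)/3 = ((5*s + s*y) + 4)/3 = (4 + 5*s + s*y)/3 = 4/3 + 5*s/3 + s*y/3)
22*91 + c(-10, -12/(-8)) = 22*91 + (4/3 + 5*(-12/(-8))/3 + (⅓)*(-12/(-8))*(-10)) = 2002 + (4/3 + 5*(-12*(-⅛))/3 + (⅓)*(-12*(-⅛))*(-10)) = 2002 + (4/3 + (5/3)*(3/2) + (⅓)*(3/2)*(-10)) = 2002 + (4/3 + 5/2 - 5) = 2002 - 7/6 = 12005/6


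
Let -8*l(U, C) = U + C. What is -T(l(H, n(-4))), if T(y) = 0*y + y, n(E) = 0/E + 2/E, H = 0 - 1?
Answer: -3/16 ≈ -0.18750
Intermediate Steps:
H = -1
n(E) = 2/E (n(E) = 0 + 2/E = 2/E)
l(U, C) = -C/8 - U/8 (l(U, C) = -(U + C)/8 = -(C + U)/8 = -C/8 - U/8)
T(y) = y (T(y) = 0 + y = y)
-T(l(H, n(-4))) = -(-1/(4*(-4)) - ⅛*(-1)) = -(-(-1)/(4*4) + ⅛) = -(-⅛*(-½) + ⅛) = -(1/16 + ⅛) = -1*3/16 = -3/16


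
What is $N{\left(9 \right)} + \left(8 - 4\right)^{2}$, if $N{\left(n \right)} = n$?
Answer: $25$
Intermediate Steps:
$N{\left(9 \right)} + \left(8 - 4\right)^{2} = 9 + \left(8 - 4\right)^{2} = 9 + 4^{2} = 9 + 16 = 25$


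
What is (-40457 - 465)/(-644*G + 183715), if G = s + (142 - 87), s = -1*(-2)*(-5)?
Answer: -5846/22105 ≈ -0.26446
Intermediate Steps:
s = -10 (s = 2*(-5) = -10)
G = 45 (G = -10 + (142 - 87) = -10 + 55 = 45)
(-40457 - 465)/(-644*G + 183715) = (-40457 - 465)/(-644*45 + 183715) = -40922/(-28980 + 183715) = -40922/154735 = -40922*1/154735 = -5846/22105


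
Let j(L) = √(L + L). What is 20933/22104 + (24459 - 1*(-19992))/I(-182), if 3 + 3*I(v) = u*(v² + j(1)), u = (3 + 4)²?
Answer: 59929408924755667/58230025147280808 - 6534297*√2/2634365958527 ≈ 1.0292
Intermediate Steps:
u = 49 (u = 7² = 49)
j(L) = √2*√L (j(L) = √(2*L) = √2*√L)
I(v) = -1 + 49*√2/3 + 49*v²/3 (I(v) = -1 + (49*(v² + √2*√1))/3 = -1 + (49*(v² + √2*1))/3 = -1 + (49*(v² + √2))/3 = -1 + (49*(√2 + v²))/3 = -1 + (49*√2 + 49*v²)/3 = -1 + (49*√2/3 + 49*v²/3) = -1 + 49*√2/3 + 49*v²/3)
20933/22104 + (24459 - 1*(-19992))/I(-182) = 20933/22104 + (24459 - 1*(-19992))/(-1 + 49*√2/3 + (49/3)*(-182)²) = 20933*(1/22104) + (24459 + 19992)/(-1 + 49*√2/3 + (49/3)*33124) = 20933/22104 + 44451/(-1 + 49*√2/3 + 1623076/3) = 20933/22104 + 44451/(1623073/3 + 49*√2/3)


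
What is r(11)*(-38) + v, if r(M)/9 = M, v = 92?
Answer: -3670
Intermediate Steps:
r(M) = 9*M
r(11)*(-38) + v = (9*11)*(-38) + 92 = 99*(-38) + 92 = -3762 + 92 = -3670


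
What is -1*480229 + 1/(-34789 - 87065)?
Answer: -58517824567/121854 ≈ -4.8023e+5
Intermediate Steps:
-1*480229 + 1/(-34789 - 87065) = -480229 + 1/(-121854) = -480229 - 1/121854 = -58517824567/121854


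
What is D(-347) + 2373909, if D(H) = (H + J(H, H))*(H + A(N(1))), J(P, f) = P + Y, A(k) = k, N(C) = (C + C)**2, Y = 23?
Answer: 2604062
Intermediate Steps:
N(C) = 4*C**2 (N(C) = (2*C)**2 = 4*C**2)
J(P, f) = 23 + P (J(P, f) = P + 23 = 23 + P)
D(H) = (4 + H)*(23 + 2*H) (D(H) = (H + (23 + H))*(H + 4*1**2) = (23 + 2*H)*(H + 4*1) = (23 + 2*H)*(H + 4) = (23 + 2*H)*(4 + H) = (4 + H)*(23 + 2*H))
D(-347) + 2373909 = (92 + 2*(-347)**2 + 31*(-347)) + 2373909 = (92 + 2*120409 - 10757) + 2373909 = (92 + 240818 - 10757) + 2373909 = 230153 + 2373909 = 2604062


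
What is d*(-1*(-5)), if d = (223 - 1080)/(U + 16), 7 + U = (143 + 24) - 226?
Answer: 857/10 ≈ 85.700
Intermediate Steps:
U = -66 (U = -7 + ((143 + 24) - 226) = -7 + (167 - 226) = -7 - 59 = -66)
d = 857/50 (d = (223 - 1080)/(-66 + 16) = -857/(-50) = -857*(-1/50) = 857/50 ≈ 17.140)
d*(-1*(-5)) = 857*(-1*(-5))/50 = (857/50)*5 = 857/10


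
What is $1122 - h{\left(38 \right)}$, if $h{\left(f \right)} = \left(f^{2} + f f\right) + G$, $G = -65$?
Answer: $-1701$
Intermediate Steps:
$h{\left(f \right)} = -65 + 2 f^{2}$ ($h{\left(f \right)} = \left(f^{2} + f f\right) - 65 = \left(f^{2} + f^{2}\right) - 65 = 2 f^{2} - 65 = -65 + 2 f^{2}$)
$1122 - h{\left(38 \right)} = 1122 - \left(-65 + 2 \cdot 38^{2}\right) = 1122 - \left(-65 + 2 \cdot 1444\right) = 1122 - \left(-65 + 2888\right) = 1122 - 2823 = -1701$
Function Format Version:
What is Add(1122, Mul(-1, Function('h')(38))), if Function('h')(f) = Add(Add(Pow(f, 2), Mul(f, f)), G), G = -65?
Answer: -1701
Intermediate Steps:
Function('h')(f) = Add(-65, Mul(2, Pow(f, 2))) (Function('h')(f) = Add(Add(Pow(f, 2), Mul(f, f)), -65) = Add(Add(Pow(f, 2), Pow(f, 2)), -65) = Add(Mul(2, Pow(f, 2)), -65) = Add(-65, Mul(2, Pow(f, 2))))
Add(1122, Mul(-1, Function('h')(38))) = Add(1122, Mul(-1, Add(-65, Mul(2, Pow(38, 2))))) = Add(1122, Mul(-1, Add(-65, Mul(2, 1444)))) = Add(1122, Mul(-1, Add(-65, 2888))) = Add(1122, Mul(-1, 2823)) = Add(1122, -2823) = -1701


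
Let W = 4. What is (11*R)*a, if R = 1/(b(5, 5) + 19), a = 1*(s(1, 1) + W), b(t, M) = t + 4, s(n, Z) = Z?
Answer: 55/28 ≈ 1.9643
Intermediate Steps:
b(t, M) = 4 + t
a = 5 (a = 1*(1 + 4) = 1*5 = 5)
R = 1/28 (R = 1/((4 + 5) + 19) = 1/(9 + 19) = 1/28 ≈ 0.035714)
(11*R)*a = (11*(1/28))*5 = (11/28)*5 = 55/28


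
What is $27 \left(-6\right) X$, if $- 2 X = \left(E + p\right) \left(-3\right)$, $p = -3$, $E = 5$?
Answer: $-486$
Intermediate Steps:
$X = 3$ ($X = - \frac{\left(5 - 3\right) \left(-3\right)}{2} = - \frac{2 \left(-3\right)}{2} = \left(- \frac{1}{2}\right) \left(-6\right) = 3$)
$27 \left(-6\right) X = 27 \left(-6\right) 3 = \left(-162\right) 3 = -486$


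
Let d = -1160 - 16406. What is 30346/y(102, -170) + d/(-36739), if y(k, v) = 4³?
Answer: 558002959/1175648 ≈ 474.63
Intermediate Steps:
d = -17566
y(k, v) = 64
30346/y(102, -170) + d/(-36739) = 30346/64 - 17566/(-36739) = 30346*(1/64) - 17566*(-1/36739) = 15173/32 + 17566/36739 = 558002959/1175648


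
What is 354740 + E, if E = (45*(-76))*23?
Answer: 276080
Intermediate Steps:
E = -78660 (E = -3420*23 = -78660)
354740 + E = 354740 - 78660 = 276080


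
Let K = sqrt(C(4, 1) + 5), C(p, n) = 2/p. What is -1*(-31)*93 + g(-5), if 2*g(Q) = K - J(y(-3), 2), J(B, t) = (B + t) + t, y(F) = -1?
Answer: 5763/2 + sqrt(22)/4 ≈ 2882.7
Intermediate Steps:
J(B, t) = B + 2*t
K = sqrt(22)/2 (K = sqrt(2/4 + 5) = sqrt(2*(1/4) + 5) = sqrt(1/2 + 5) = sqrt(11/2) = sqrt(22)/2 ≈ 2.3452)
g(Q) = -3/2 + sqrt(22)/4 (g(Q) = (sqrt(22)/2 - (-1 + 2*2))/2 = (sqrt(22)/2 - (-1 + 4))/2 = (sqrt(22)/2 - 1*3)/2 = (sqrt(22)/2 - 3)/2 = (-3 + sqrt(22)/2)/2 = -3/2 + sqrt(22)/4)
-1*(-31)*93 + g(-5) = -1*(-31)*93 + (-3/2 + sqrt(22)/4) = 31*93 + (-3/2 + sqrt(22)/4) = 2883 + (-3/2 + sqrt(22)/4) = 5763/2 + sqrt(22)/4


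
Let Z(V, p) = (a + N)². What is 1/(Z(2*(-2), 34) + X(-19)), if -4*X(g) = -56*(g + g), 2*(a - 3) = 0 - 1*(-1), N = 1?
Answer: -4/2047 ≈ -0.0019541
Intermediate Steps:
a = 7/2 (a = 3 + (0 - 1*(-1))/2 = 3 + (0 + 1)/2 = 3 + (½)*1 = 3 + ½ = 7/2 ≈ 3.5000)
Z(V, p) = 81/4 (Z(V, p) = (7/2 + 1)² = (9/2)² = 81/4)
X(g) = 28*g (X(g) = -(-14)*(g + g) = -(-14)*2*g = -(-28)*g = 28*g)
1/(Z(2*(-2), 34) + X(-19)) = 1/(81/4 + 28*(-19)) = 1/(81/4 - 532) = 1/(-2047/4) = -4/2047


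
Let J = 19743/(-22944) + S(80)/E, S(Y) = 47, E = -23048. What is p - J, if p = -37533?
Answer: -826978913511/22033888 ≈ -37532.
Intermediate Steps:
J = -19004793/22033888 (J = 19743/(-22944) + 47/(-23048) = 19743*(-1/22944) + 47*(-1/23048) = -6581/7648 - 47/23048 = -19004793/22033888 ≈ -0.86253)
p - J = -37533 - 1*(-19004793/22033888) = -37533 + 19004793/22033888 = -826978913511/22033888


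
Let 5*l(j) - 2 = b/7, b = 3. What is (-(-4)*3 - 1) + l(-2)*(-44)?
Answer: -363/35 ≈ -10.371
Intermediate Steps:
l(j) = 17/35 (l(j) = ⅖ + (3/7)/5 = ⅖ + (3*(⅐))/5 = ⅖ + (⅕)*(3/7) = ⅖ + 3/35 = 17/35)
(-(-4)*3 - 1) + l(-2)*(-44) = (-(-4)*3 - 1) + (17/35)*(-44) = (-2*(-6) - 1) - 748/35 = (12 - 1) - 748/35 = 11 - 748/35 = -363/35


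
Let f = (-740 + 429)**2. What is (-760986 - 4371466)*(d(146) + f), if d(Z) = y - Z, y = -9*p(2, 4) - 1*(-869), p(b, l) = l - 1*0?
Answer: -499941884416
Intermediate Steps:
f = 96721 (f = (-311)**2 = 96721)
p(b, l) = l (p(b, l) = l + 0 = l)
y = 833 (y = -9*4 - 1*(-869) = -36 + 869 = 833)
d(Z) = 833 - Z
(-760986 - 4371466)*(d(146) + f) = (-760986 - 4371466)*((833 - 1*146) + 96721) = -5132452*((833 - 146) + 96721) = -5132452*(687 + 96721) = -5132452*97408 = -499941884416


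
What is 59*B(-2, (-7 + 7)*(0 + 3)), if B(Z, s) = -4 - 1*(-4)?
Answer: 0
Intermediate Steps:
B(Z, s) = 0 (B(Z, s) = -4 + 4 = 0)
59*B(-2, (-7 + 7)*(0 + 3)) = 59*0 = 0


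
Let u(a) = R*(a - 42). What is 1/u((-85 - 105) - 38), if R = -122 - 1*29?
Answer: 1/40770 ≈ 2.4528e-5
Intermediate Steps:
R = -151 (R = -122 - 29 = -151)
u(a) = 6342 - 151*a (u(a) = -151*(a - 42) = -151*(-42 + a) = 6342 - 151*a)
1/u((-85 - 105) - 38) = 1/(6342 - 151*((-85 - 105) - 38)) = 1/(6342 - 151*(-190 - 38)) = 1/(6342 - 151*(-228)) = 1/(6342 + 34428) = 1/40770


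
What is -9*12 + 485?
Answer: 377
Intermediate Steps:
-9*12 + 485 = -108 + 485 = 377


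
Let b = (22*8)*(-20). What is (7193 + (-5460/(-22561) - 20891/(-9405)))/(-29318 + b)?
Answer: -9914143154/45245263635 ≈ -0.21912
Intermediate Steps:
b = -3520 (b = 176*(-20) = -3520)
(7193 + (-5460/(-22561) - 20891/(-9405)))/(-29318 + b) = (7193 + (-5460/(-22561) - 20891/(-9405)))/(-29318 - 3520) = (7193 + (-5460*(-1/22561) - 20891*(-1/9405)))/(-32838) = (7193 + (780/3223 + 20891/9405))*(-1/32838) = (7193 + 6787963/2755665)*(-1/32838) = (19828286308/2755665)*(-1/32838) = -9914143154/45245263635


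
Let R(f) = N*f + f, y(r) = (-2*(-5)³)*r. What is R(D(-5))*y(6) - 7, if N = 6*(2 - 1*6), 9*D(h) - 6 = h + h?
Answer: 45979/3 ≈ 15326.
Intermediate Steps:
D(h) = ⅔ + 2*h/9 (D(h) = ⅔ + (h + h)/9 = ⅔ + (2*h)/9 = ⅔ + 2*h/9)
N = -24 (N = 6*(2 - 6) = 6*(-4) = -24)
y(r) = 250*r (y(r) = (-2*(-125))*r = 250*r)
R(f) = -23*f (R(f) = -24*f + f = -23*f)
R(D(-5))*y(6) - 7 = (-23*(⅔ + (2/9)*(-5)))*(250*6) - 7 = -23*(⅔ - 10/9)*1500 - 7 = -23*(-4/9)*1500 - 7 = (92/9)*1500 - 7 = 46000/3 - 7 = 45979/3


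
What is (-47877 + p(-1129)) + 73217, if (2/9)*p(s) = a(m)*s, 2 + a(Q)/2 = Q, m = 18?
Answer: -137236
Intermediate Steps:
a(Q) = -4 + 2*Q
p(s) = 144*s (p(s) = 9*((-4 + 2*18)*s)/2 = 9*((-4 + 36)*s)/2 = 9*(32*s)/2 = 144*s)
(-47877 + p(-1129)) + 73217 = (-47877 + 144*(-1129)) + 73217 = (-47877 - 162576) + 73217 = -210453 + 73217 = -137236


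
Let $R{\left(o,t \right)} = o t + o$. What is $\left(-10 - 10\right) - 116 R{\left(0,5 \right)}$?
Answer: $-20$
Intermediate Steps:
$R{\left(o,t \right)} = o + o t$
$\left(-10 - 10\right) - 116 R{\left(0,5 \right)} = \left(-10 - 10\right) - 116 \cdot 0 \left(1 + 5\right) = \left(-10 - 10\right) - 116 \cdot 0 \cdot 6 = -20 - 0 = -20 + 0 = -20$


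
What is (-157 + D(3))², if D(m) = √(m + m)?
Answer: (157 - √6)² ≈ 23886.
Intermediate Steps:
D(m) = √2*√m (D(m) = √(2*m) = √2*√m)
(-157 + D(3))² = (-157 + √2*√3)² = (-157 + √6)²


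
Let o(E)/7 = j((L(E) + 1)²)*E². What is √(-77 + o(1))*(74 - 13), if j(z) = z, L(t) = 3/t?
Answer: 61*√35 ≈ 360.88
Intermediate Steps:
o(E) = 7*E²*(1 + 3/E)² (o(E) = 7*((3/E + 1)²*E²) = 7*((1 + 3/E)²*E²) = 7*(E²*(1 + 3/E)²) = 7*E²*(1 + 3/E)²)
√(-77 + o(1))*(74 - 13) = √(-77 + 7*(3 + 1)²)*(74 - 13) = √(-77 + 7*4²)*61 = √(-77 + 7*16)*61 = √(-77 + 112)*61 = √35*61 = 61*√35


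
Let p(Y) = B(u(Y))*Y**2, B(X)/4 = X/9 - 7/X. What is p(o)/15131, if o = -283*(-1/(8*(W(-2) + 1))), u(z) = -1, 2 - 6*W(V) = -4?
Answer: 2482759/4357728 ≈ 0.56974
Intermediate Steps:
W(V) = 1 (W(V) = 1/3 - 1/6*(-4) = 1/3 + 2/3 = 1)
B(X) = -28/X + 4*X/9 (B(X) = 4*(X/9 - 7/X) = 4*(-7/X + X/9) = -28/X + 4*X/9)
o = 283/16 (o = -283*(-1/(8*(1 + 1))) = -283/((-8*2)) = -283/(-16) = -283*(-1/16) = 283/16 ≈ 17.688)
p(Y) = 248*Y**2/9 (p(Y) = (-28/(-1) + (4/9)*(-1))*Y**2 = (-28*(-1) - 4/9)*Y**2 = (28 - 4/9)*Y**2 = 248*Y**2/9)
p(o)/15131 = (248*(283/16)**2/9)/15131 = ((248/9)*(80089/256))*(1/15131) = (2482759/288)*(1/15131) = 2482759/4357728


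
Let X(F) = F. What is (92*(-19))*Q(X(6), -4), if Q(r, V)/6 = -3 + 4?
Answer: -10488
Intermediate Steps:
Q(r, V) = 6 (Q(r, V) = 6*(-3 + 4) = 6*1 = 6)
(92*(-19))*Q(X(6), -4) = (92*(-19))*6 = -1748*6 = -10488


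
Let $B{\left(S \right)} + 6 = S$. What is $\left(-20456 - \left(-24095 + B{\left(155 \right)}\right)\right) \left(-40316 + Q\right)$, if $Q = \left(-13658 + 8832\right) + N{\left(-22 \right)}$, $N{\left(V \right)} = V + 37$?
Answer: $-157493230$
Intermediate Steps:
$N{\left(V \right)} = 37 + V$
$B{\left(S \right)} = -6 + S$
$Q = -4811$ ($Q = \left(-13658 + 8832\right) + \left(37 - 22\right) = -4826 + 15 = -4811$)
$\left(-20456 - \left(-24095 + B{\left(155 \right)}\right)\right) \left(-40316 + Q\right) = \left(-20456 + \left(24095 - \left(-6 + 155\right)\right)\right) \left(-40316 - 4811\right) = \left(-20456 + \left(24095 - 149\right)\right) \left(-45127\right) = \left(-20456 + 23946\right) \left(-45127\right) = 3490 \left(-45127\right) = -157493230$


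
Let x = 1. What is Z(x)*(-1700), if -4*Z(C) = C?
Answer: 425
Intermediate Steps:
Z(C) = -C/4
Z(x)*(-1700) = -¼*1*(-1700) = -¼*(-1700) = 425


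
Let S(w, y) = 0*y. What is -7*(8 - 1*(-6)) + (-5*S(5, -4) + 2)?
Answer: -96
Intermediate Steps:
S(w, y) = 0
-7*(8 - 1*(-6)) + (-5*S(5, -4) + 2) = -7*(8 - 1*(-6)) + (-5*0 + 2) = -7*(8 + 6) + (0 + 2) = -7*14 + 2 = -98 + 2 = -96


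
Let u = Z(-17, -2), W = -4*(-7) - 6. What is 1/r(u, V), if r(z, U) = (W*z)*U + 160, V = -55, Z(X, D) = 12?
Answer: -1/14360 ≈ -6.9638e-5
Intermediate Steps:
W = 22 (W = 28 - 6 = 22)
u = 12
r(z, U) = 160 + 22*U*z (r(z, U) = (22*z)*U + 160 = 22*U*z + 160 = 160 + 22*U*z)
1/r(u, V) = 1/(160 + 22*(-55)*12) = 1/(160 - 14520) = 1/(-14360) = -1/14360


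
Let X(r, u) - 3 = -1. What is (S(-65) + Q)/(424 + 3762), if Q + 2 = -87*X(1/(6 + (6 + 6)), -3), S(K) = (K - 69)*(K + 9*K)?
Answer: 43462/2093 ≈ 20.765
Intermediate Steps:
X(r, u) = 2 (X(r, u) = 3 - 1 = 2)
S(K) = 10*K*(-69 + K) (S(K) = (-69 + K)*(10*K) = 10*K*(-69 + K))
Q = -176 (Q = -2 - 87*2 = -2 - 174 = -176)
(S(-65) + Q)/(424 + 3762) = (10*(-65)*(-69 - 65) - 176)/(424 + 3762) = (10*(-65)*(-134) - 176)/4186 = (87100 - 176)*(1/4186) = 86924*(1/4186) = 43462/2093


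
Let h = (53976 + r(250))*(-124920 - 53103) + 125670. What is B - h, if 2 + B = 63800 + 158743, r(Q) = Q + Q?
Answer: 9698077819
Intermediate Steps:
r(Q) = 2*Q
h = -9697855278 (h = (53976 + 2*250)*(-124920 - 53103) + 125670 = (53976 + 500)*(-178023) + 125670 = 54476*(-178023) + 125670 = -9697980948 + 125670 = -9697855278)
B = 222541 (B = -2 + (63800 + 158743) = -2 + 222543 = 222541)
B - h = 222541 - 1*(-9697855278) = 222541 + 9697855278 = 9698077819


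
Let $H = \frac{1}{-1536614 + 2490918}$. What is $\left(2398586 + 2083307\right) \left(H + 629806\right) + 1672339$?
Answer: $\frac{207210580290665337}{73408} \approx 2.8227 \cdot 10^{12}$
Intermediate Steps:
$H = \frac{1}{954304} \approx 1.0479 \cdot 10^{-6}$
$\left(2398586 + 2083307\right) \left(H + 629806\right) + 1672339 = \left(2398586 + 2083307\right) \left(\frac{1}{954304} + 629806\right) + 1672339 = 4481893 \cdot \frac{601026385025}{954304} + 1672339 = \frac{207210457527604025}{73408} + 1672339 = \frac{207210580290665337}{73408}$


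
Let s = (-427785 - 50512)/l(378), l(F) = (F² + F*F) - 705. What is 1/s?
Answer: -285063/478297 ≈ -0.59600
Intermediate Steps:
l(F) = -705 + 2*F² (l(F) = (F² + F²) - 705 = 2*F² - 705 = -705 + 2*F²)
s = -478297/285063 (s = (-427785 - 50512)/(-705 + 2*378²) = -478297/(-705 + 2*142884) = -478297/(-705 + 285768) = -478297/285063 ≈ -1.6779)
1/s = 1/(-478297/285063) = -285063/478297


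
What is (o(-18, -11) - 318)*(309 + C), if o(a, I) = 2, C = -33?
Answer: -87216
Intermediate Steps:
(o(-18, -11) - 318)*(309 + C) = (2 - 318)*(309 - 33) = -316*276 = -87216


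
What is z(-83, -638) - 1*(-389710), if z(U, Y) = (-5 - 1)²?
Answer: 389746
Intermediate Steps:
z(U, Y) = 36 (z(U, Y) = (-6)² = 36)
z(-83, -638) - 1*(-389710) = 36 - 1*(-389710) = 36 + 389710 = 389746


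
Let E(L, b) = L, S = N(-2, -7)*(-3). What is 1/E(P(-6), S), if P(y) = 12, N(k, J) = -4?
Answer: 1/12 ≈ 0.083333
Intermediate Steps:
S = 12 (S = -4*(-3) = 12)
1/E(P(-6), S) = 1/12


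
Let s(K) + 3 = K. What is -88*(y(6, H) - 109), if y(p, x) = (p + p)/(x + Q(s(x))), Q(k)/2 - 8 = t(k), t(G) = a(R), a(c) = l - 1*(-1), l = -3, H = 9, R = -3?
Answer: 66792/7 ≈ 9541.7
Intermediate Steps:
s(K) = -3 + K
a(c) = -2 (a(c) = -3 - 1*(-1) = -3 + 1 = -2)
t(G) = -2
Q(k) = 12 (Q(k) = 16 + 2*(-2) = 16 - 4 = 12)
y(p, x) = 2*p/(12 + x) (y(p, x) = (p + p)/(x + 12) = (2*p)/(12 + x) = 2*p/(12 + x))
-88*(y(6, H) - 109) = -88*(2*6/(12 + 9) - 109) = -88*(2*6/21 - 109) = -88*(2*6*(1/21) - 109) = -88*(4/7 - 109) = -88*(-759/7) = 66792/7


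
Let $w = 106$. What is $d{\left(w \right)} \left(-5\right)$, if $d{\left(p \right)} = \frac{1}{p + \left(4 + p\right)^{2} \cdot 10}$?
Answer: $- \frac{5}{121106} \approx -4.1286 \cdot 10^{-5}$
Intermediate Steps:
$d{\left(p \right)} = \frac{1}{p + 10 \left(4 + p\right)^{2}}$
$d{\left(w \right)} \left(-5\right) = \frac{1}{106 + 10 \left(4 + 106\right)^{2}} \left(-5\right) = \frac{1}{106 + 10 \cdot 110^{2}} \left(-5\right) = \frac{1}{106 + 10 \cdot 12100} \left(-5\right) = \frac{1}{106 + 121000} \left(-5\right) = \frac{1}{121106} \left(-5\right) = - \frac{5}{121106}$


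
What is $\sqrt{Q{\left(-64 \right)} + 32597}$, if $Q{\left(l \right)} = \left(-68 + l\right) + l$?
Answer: $\sqrt{32401} \approx 180.0$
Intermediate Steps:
$Q{\left(l \right)} = -68 + 2 l$
$\sqrt{Q{\left(-64 \right)} + 32597} = \sqrt{\left(-68 + 2 \left(-64\right)\right) + 32597} = \sqrt{\left(-68 - 128\right) + 32597} = \sqrt{-196 + 32597} = \sqrt{32401}$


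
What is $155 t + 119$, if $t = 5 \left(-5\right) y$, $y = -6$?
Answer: $23369$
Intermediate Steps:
$t = 150$ ($t = 5 \left(-5\right) \left(-6\right) = \left(-25\right) \left(-6\right) = 150$)
$155 t + 119 = 155 \cdot 150 + 119 = 23250 + 119 = 23369$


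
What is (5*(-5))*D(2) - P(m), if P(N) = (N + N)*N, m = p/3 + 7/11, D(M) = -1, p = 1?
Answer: 25177/1089 ≈ 23.119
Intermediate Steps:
m = 32/33 (m = 1/3 + 7/11 = 1*(⅓) + 7*(1/11) = ⅓ + 7/11 = 32/33 ≈ 0.96970)
P(N) = 2*N² (P(N) = (2*N)*N = 2*N²)
(5*(-5))*D(2) - P(m) = (5*(-5))*(-1) - 2*(32/33)² = -25*(-1) - 2*1024/1089 = 25 - 1*2048/1089 = 25 - 2048/1089 = 25177/1089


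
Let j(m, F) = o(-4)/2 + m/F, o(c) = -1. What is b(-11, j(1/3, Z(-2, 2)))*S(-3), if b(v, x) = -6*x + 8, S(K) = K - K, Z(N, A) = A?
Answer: 0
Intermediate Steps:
j(m, F) = -½ + m/F (j(m, F) = -1/2 + m/F = -1*½ + m/F = -½ + m/F)
S(K) = 0
b(v, x) = 8 - 6*x
b(-11, j(1/3, Z(-2, 2)))*S(-3) = (8 - 6*(1/3 - ½*2)/2)*0 = (8 - 3*(⅓ - 1))*0 = (8 - 3*(-2)/3)*0 = (8 - 6*(-⅓))*0 = (8 + 2)*0 = 10*0 = 0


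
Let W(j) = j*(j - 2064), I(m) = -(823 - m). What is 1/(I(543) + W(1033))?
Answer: -1/1065303 ≈ -9.3870e-7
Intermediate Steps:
I(m) = -823 + m
W(j) = j*(-2064 + j)
1/(I(543) + W(1033)) = 1/((-823 + 543) + 1033*(-2064 + 1033)) = 1/(-280 + 1033*(-1031)) = 1/(-280 - 1065023) = 1/(-1065303) = -1/1065303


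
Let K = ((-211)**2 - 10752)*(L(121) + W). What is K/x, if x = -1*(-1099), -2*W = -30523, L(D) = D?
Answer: 148414755/314 ≈ 4.7266e+5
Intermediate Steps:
W = 30523/2 (W = -1/2*(-30523) = 30523/2 ≈ 15262.)
x = 1099
K = 1038903285/2 (K = ((-211)**2 - 10752)*(121 + 30523/2) = (44521 - 10752)*(30765/2) = 33769*(30765/2) = 1038903285/2 ≈ 5.1945e+8)
K/x = (1038903285/2)/1099 = (1038903285/2)*(1/1099) = 148414755/314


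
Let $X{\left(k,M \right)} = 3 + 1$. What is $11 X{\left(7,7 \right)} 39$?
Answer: $1716$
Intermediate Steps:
$X{\left(k,M \right)} = 4$
$11 X{\left(7,7 \right)} 39 = 11 \cdot 4 \cdot 39 = 44 \cdot 39 = 1716$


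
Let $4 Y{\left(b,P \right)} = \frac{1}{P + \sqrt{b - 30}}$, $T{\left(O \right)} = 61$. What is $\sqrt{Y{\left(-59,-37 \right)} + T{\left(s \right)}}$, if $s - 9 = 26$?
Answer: $\frac{\sqrt{\frac{9027 - 244 i \sqrt{89}}{37 - i \sqrt{89}}}}{2} \approx 7.8098 - 0.00010356 i$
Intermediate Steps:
$s = 35$ ($s = 9 + 26 = 35$)
$Y{\left(b,P \right)} = \frac{1}{4 \left(P + \sqrt{-30 + b}\right)}$ ($Y{\left(b,P \right)} = \frac{1}{4 \left(P + \sqrt{b - 30}\right)} = \frac{1}{4 \left(P + \sqrt{-30 + b}\right)}$)
$\sqrt{Y{\left(-59,-37 \right)} + T{\left(s \right)}} = \sqrt{\frac{1}{4 \left(-37 + \sqrt{-30 - 59}\right)} + 61} = \sqrt{\frac{1}{4 \left(-37 + \sqrt{-89}\right)} + 61} = \sqrt{\frac{1}{4 \left(-37 + i \sqrt{89}\right)} + 61} = \sqrt{61 + \frac{1}{4 \left(-37 + i \sqrt{89}\right)}}$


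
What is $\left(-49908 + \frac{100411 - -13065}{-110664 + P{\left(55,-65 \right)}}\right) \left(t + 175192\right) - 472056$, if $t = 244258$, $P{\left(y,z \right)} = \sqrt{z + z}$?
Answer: $- \frac{128189312346840584928}{6123260513} - \frac{23798754100 i \sqrt{130}}{6123260513} \approx -2.0935 \cdot 10^{10} - 44.314 i$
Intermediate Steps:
$P{\left(y,z \right)} = \sqrt{2} \sqrt{z}$ ($P{\left(y,z \right)} = \sqrt{2 z} = \sqrt{2} \sqrt{z}$)
$\left(-49908 + \frac{100411 - -13065}{-110664 + P{\left(55,-65 \right)}}\right) \left(t + 175192\right) - 472056 = \left(-49908 + \frac{100411 - -13065}{-110664 + \sqrt{2} \sqrt{-65}}\right) \left(244258 + 175192\right) - 472056 = \left(-49908 + \frac{100411 + \left(-60 + 13125\right)}{-110664 + \sqrt{2} i \sqrt{65}}\right) 419450 - 472056 = \left(-49908 + \frac{100411 + 13065}{-110664 + i \sqrt{130}}\right) 419450 - 472056 = \left(-49908 + \frac{113476}{-110664 + i \sqrt{130}}\right) 419450 - 472056 = \left(-20933910600 + \frac{47597508200}{-110664 + i \sqrt{130}}\right) - 472056 = -20934382656 + \frac{47597508200}{-110664 + i \sqrt{130}}$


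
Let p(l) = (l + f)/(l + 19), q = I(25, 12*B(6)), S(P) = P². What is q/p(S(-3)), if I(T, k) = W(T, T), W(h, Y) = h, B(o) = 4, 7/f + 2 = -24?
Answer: 18200/227 ≈ 80.176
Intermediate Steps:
f = -7/26 (f = 7/(-2 - 24) = 7/(-26) = 7*(-1/26) = -7/26 ≈ -0.26923)
I(T, k) = T
q = 25
p(l) = (-7/26 + l)/(19 + l) (p(l) = (l - 7/26)/(l + 19) = (-7/26 + l)/(19 + l))
q/p(S(-3)) = 25/(((-7/26 + (-3)²)/(19 + (-3)²))) = 25/(((-7/26 + 9)/(19 + 9))) = 25/(((227/26)/28)) = 25/(((1/28)*(227/26))) = 25/(227/728) = 25*(728/227) = 18200/227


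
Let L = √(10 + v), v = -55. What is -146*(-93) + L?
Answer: 13578 + 3*I*√5 ≈ 13578.0 + 6.7082*I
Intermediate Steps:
L = 3*I*√5 (L = √(10 - 55) = √(-45) = 3*I*√5 ≈ 6.7082*I)
-146*(-93) + L = -146*(-93) + 3*I*√5 = 13578 + 3*I*√5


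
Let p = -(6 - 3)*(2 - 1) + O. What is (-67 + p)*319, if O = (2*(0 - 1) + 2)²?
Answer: -22330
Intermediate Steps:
O = 0 (O = (2*(-1) + 2)² = (-2 + 2)² = 0² = 0)
p = -3 (p = -(6 - 3)*(2 - 1) + 0 = -3 + 0 = -3)
(-67 + p)*319 = (-67 - 3)*319 = -70*319 = -22330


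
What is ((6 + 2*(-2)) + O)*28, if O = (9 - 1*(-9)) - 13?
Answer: 196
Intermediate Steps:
O = 5 (O = (9 + 9) - 13 = 18 - 13 = 5)
((6 + 2*(-2)) + O)*28 = ((6 + 2*(-2)) + 5)*28 = ((6 - 4) + 5)*28 = (2 + 5)*28 = 7*28 = 196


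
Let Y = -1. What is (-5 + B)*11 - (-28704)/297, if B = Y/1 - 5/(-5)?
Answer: 4123/99 ≈ 41.646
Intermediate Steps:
B = 0 (B = -1/1 - 5/(-5) = -1*1 - 5*(-⅕) = -1 + 1 = 0)
(-5 + B)*11 - (-28704)/297 = (-5 + 0)*11 - (-28704)/297 = -5*11 - (-28704)/297 = -55 - 208*(-46/99) = -55 + 9568/99 = 4123/99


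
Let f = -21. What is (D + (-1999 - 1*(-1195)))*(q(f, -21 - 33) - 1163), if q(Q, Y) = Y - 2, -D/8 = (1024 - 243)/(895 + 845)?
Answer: 428237138/435 ≈ 9.8445e+5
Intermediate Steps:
D = -1562/435 (D = -8*(1024 - 243)/(895 + 845) = -6248/1740 = -8*781/1740 = -1562/435 ≈ -3.5908)
q(Q, Y) = -2 + Y
(D + (-1999 - 1*(-1195)))*(q(f, -21 - 33) - 1163) = (-1562/435 + (-1999 - 1*(-1195)))*((-2 + (-21 - 33)) - 1163) = (-1562/435 + (-1999 + 1195))*((-2 - 54) - 1163) = (-1562/435 - 804)*(-56 - 1163) = -351302/435*(-1219) = 428237138/435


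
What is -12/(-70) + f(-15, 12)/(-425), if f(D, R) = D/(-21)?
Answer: 101/595 ≈ 0.16975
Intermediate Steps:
f(D, R) = -D/21 (f(D, R) = D*(-1/21) = -D/21)
-12/(-70) + f(-15, 12)/(-425) = -12/(-70) - 1/21*(-15)/(-425) = -12*(-1/70) + (5/7)*(-1/425) = 6/35 - 1/595 = 101/595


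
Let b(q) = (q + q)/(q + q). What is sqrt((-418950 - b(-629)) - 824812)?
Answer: I*sqrt(1243763) ≈ 1115.2*I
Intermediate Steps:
b(q) = 1 (b(q) = (2*q)/((2*q)) = (2*q)*(1/(2*q)) = 1)
sqrt((-418950 - b(-629)) - 824812) = sqrt((-418950 - 1*1) - 824812) = sqrt((-418950 - 1) - 824812) = sqrt(-418951 - 824812) = sqrt(-1243763) = I*sqrt(1243763)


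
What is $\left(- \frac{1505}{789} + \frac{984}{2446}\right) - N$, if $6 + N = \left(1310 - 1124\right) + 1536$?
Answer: $- \frac{1657301479}{964947} \approx -1717.5$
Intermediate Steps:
$N = 1716$ ($N = -6 + \left(\left(1310 - 1124\right) + 1536\right) = -6 + \left(186 + 1536\right) = -6 + 1722 = 1716$)
$\left(- \frac{1505}{789} + \frac{984}{2446}\right) - N = \left(- \frac{1505}{789} + \frac{984}{2446}\right) - 1716 = \left(\left(-1505\right) \frac{1}{789} + 984 \cdot \frac{1}{2446}\right) - 1716 = \left(- \frac{1505}{789} + \frac{492}{1223}\right) - 1716 = - \frac{1452427}{964947} - 1716 = - \frac{1657301479}{964947}$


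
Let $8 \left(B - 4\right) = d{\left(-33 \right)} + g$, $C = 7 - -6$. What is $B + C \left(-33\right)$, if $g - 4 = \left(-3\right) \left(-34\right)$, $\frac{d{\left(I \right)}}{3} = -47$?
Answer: $- \frac{3435}{8} \approx -429.38$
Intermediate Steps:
$d{\left(I \right)} = -141$ ($d{\left(I \right)} = 3 \left(-47\right) = -141$)
$g = 106$ ($g = 4 - -102 = 4 + 102 = 106$)
$C = 13$ ($C = 7 + 6 = 13$)
$B = - \frac{3}{8}$ ($B = 4 + \frac{-141 + 106}{8} = 4 + \frac{1}{8} \left(-35\right) = 4 - \frac{35}{8} = - \frac{3}{8} \approx -0.375$)
$B + C \left(-33\right) = - \frac{3}{8} + 13 \left(-33\right) = - \frac{3}{8} - 429 = - \frac{3435}{8}$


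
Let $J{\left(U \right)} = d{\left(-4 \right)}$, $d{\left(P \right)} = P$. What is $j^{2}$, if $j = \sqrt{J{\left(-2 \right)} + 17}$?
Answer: $13$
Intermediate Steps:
$J{\left(U \right)} = -4$
$j = \sqrt{13}$ ($j = \sqrt{-4 + 17} = \sqrt{13} \approx 3.6056$)
$j^{2} = \left(\sqrt{13}\right)^{2} = 13$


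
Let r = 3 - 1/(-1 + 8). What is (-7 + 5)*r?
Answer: -40/7 ≈ -5.7143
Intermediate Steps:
r = 20/7 (r = 3 - 1/7 = 20/7 ≈ 2.8571)
(-7 + 5)*r = (-7 + 5)*(20/7) = -2*20/7 = -40/7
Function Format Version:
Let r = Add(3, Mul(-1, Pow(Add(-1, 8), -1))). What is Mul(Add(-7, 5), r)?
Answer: Rational(-40, 7) ≈ -5.7143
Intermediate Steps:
r = Rational(20, 7) (r = Add(3, Mul(-1, Pow(7, -1))) = Add(3, Mul(-1, Rational(1, 7))) = Add(3, Rational(-1, 7)) = Rational(20, 7) ≈ 2.8571)
Mul(Add(-7, 5), r) = Mul(Add(-7, 5), Rational(20, 7)) = Mul(-2, Rational(20, 7)) = Rational(-40, 7)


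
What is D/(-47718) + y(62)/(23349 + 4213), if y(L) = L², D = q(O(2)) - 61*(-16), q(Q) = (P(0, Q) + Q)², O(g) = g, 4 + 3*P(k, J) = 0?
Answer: 352159268/2959207911 ≈ 0.11900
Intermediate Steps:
P(k, J) = -4/3 (P(k, J) = -4/3 + (⅓)*0 = -4/3 + 0 = -4/3)
q(Q) = (-4/3 + Q)²
D = 8788/9 (D = (-4 + 3*2)²/9 - 61*(-16) = (-4 + 6)²/9 + 976 = (⅑)*2² + 976 = (⅑)*4 + 976 = 4/9 + 976 = 8788/9 ≈ 976.44)
D/(-47718) + y(62)/(23349 + 4213) = (8788/9)/(-47718) + 62²/(23349 + 4213) = (8788/9)*(-1/47718) + 3844/27562 = -4394/214731 + 3844*(1/27562) = -4394/214731 + 1922/13781 = 352159268/2959207911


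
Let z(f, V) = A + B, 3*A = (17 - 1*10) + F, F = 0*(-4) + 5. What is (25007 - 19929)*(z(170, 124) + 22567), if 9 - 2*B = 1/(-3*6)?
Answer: 2063493541/18 ≈ 1.1464e+8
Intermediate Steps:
F = 5 (F = 0 + 5 = 5)
A = 4 (A = ((17 - 1*10) + 5)/3 = ((17 - 10) + 5)/3 = (7 + 5)/3 = (1/3)*12 = 4)
B = 163/36 (B = 9/2 - 1/(2*((-3*6))) = 9/2 - 1/2/(-18) = 9/2 - 1/2*(-1/18) = 9/2 + 1/36 = 163/36 ≈ 4.5278)
z(f, V) = 307/36 (z(f, V) = 4 + 163/36 = 307/36)
(25007 - 19929)*(z(170, 124) + 22567) = (25007 - 19929)*(307/36 + 22567) = 5078*(812719/36) = 2063493541/18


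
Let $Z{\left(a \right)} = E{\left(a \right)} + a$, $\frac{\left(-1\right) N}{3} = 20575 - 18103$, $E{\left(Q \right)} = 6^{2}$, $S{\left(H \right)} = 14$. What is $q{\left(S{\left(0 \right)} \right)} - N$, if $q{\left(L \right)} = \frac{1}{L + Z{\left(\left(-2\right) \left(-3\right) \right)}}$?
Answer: $\frac{415297}{56} \approx 7416.0$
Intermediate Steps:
$E{\left(Q \right)} = 36$
$N = -7416$ ($N = - 3 \left(20575 - 18103\right) = \left(-3\right) 2472 = -7416$)
$Z{\left(a \right)} = 36 + a$
$q{\left(L \right)} = \frac{1}{42 + L}$ ($q{\left(L \right)} = \frac{1}{L + \left(36 - -6\right)} = \frac{1}{L + \left(36 + 6\right)} = \frac{1}{L + 42} = \frac{1}{42 + L}$)
$q{\left(S{\left(0 \right)} \right)} - N = \frac{1}{42 + 14} - -7416 = \frac{1}{56} + 7416 = \frac{415297}{56}$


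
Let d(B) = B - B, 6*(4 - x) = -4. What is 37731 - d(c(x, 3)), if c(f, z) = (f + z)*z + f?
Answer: 37731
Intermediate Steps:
x = 14/3 (x = 4 - ⅙*(-4) = 4 + ⅔ = 14/3 ≈ 4.6667)
c(f, z) = f + z*(f + z) (c(f, z) = z*(f + z) + f = f + z*(f + z))
d(B) = 0
37731 - d(c(x, 3)) = 37731 - 1*0 = 37731 + 0 = 37731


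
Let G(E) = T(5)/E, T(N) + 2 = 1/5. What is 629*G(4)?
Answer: -5661/20 ≈ -283.05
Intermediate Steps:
T(N) = -9/5 (T(N) = -2 + 1/5 = -2 + ⅕ = -9/5)
G(E) = -9/(5*E)
629*G(4) = 629*(-9/5/4) = 629*(-9/5*¼) = 629*(-9/20) = -5661/20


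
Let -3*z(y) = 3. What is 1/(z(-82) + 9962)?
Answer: 1/9961 ≈ 0.00010039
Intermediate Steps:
z(y) = -1 (z(y) = -1/3*3 = -1)
1/(z(-82) + 9962) = 1/(-1 + 9962) = 1/9961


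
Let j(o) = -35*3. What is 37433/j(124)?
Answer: -37433/105 ≈ -356.50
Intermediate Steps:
j(o) = -105
37433/j(124) = 37433/(-105) = 37433*(-1/105) = -37433/105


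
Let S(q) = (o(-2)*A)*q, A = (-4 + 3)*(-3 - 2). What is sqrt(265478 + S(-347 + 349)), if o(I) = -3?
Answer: 2*sqrt(66362) ≈ 515.22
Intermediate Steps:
A = 5 (A = -1*(-5) = 5)
S(q) = -15*q (S(q) = (-3*5)*q = -15*q)
sqrt(265478 + S(-347 + 349)) = sqrt(265478 - 15*(-347 + 349)) = sqrt(265478 - 15*2) = sqrt(265478 - 30) = sqrt(265448) = 2*sqrt(66362)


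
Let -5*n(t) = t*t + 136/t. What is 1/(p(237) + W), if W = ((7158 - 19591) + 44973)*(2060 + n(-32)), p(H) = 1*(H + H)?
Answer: 1/60396341 ≈ 1.6557e-8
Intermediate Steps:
p(H) = 2*H (p(H) = 1*(2*H) = 2*H)
n(t) = -136/(5*t) - t²/5 (n(t) = -(t*t + 136/t)/5 = -(t² + 136/t)/5 = -136/(5*t) - t²/5)
W = 60395867 (W = ((7158 - 19591) + 44973)*(2060 + (⅕)*(-136 - 1*(-32)³)/(-32)) = (-12433 + 44973)*(2060 + (⅕)*(-1/32)*(-136 - 1*(-32768))) = 32540*(2060 + (⅕)*(-1/32)*(-136 + 32768)) = 32540*(2060 + (⅕)*(-1/32)*32632) = 32540*(2060 - 4079/20) = 32540*(37121/20) = 60395867)
1/(p(237) + W) = 1/(2*237 + 60395867) = 1/(474 + 60395867) = 1/60396341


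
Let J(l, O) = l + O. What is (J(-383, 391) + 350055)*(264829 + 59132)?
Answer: 113406759543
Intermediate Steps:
J(l, O) = O + l
(J(-383, 391) + 350055)*(264829 + 59132) = ((391 - 383) + 350055)*(264829 + 59132) = (8 + 350055)*323961 = 350063*323961 = 113406759543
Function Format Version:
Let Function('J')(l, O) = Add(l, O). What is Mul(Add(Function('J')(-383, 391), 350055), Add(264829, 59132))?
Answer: 113406759543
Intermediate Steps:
Function('J')(l, O) = Add(O, l)
Mul(Add(Function('J')(-383, 391), 350055), Add(264829, 59132)) = Mul(Add(Add(391, -383), 350055), Add(264829, 59132)) = Mul(Add(8, 350055), 323961) = Mul(350063, 323961) = 113406759543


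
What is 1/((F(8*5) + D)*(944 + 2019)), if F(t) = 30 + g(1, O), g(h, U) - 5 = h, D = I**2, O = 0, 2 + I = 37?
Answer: 1/3736343 ≈ 2.6764e-7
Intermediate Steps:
I = 35 (I = -2 + 37 = 35)
D = 1225 (D = 35**2 = 1225)
g(h, U) = 5 + h
F(t) = 36 (F(t) = 30 + (5 + 1) = 30 + 6 = 36)
1/((F(8*5) + D)*(944 + 2019)) = 1/((36 + 1225)*(944 + 2019)) = 1/(1261*2963) = 1/3736343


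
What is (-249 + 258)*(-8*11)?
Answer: -792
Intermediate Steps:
(-249 + 258)*(-8*11) = 9*(-88) = -792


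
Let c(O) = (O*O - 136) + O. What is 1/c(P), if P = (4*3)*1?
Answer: 1/20 ≈ 0.050000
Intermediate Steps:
P = 12 (P = 12*1 = 12)
c(O) = -136 + O + O**2 (c(O) = (O**2 - 136) + O = (-136 + O**2) + O = -136 + O + O**2)
1/c(P) = 1/(-136 + 12 + 12**2) = 1/(-136 + 12 + 144) = 1/20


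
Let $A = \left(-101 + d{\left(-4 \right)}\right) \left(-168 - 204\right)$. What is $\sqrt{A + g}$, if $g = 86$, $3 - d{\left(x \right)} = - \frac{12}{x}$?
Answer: $\sqrt{37658} \approx 194.06$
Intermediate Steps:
$d{\left(x \right)} = 3 + \frac{12}{x}$ ($d{\left(x \right)} = 3 - - \frac{12}{x} = 3 + \frac{12}{x}$)
$A = 37572$ ($A = \left(-101 + \left(3 + \frac{12}{-4}\right)\right) \left(-168 - 204\right) = \left(-101 + \left(3 + 12 \left(- \frac{1}{4}\right)\right)\right) \left(-372\right) = \left(-101 + \left(3 - 3\right)\right) \left(-372\right) = \left(-101 + 0\right) \left(-372\right) = \left(-101\right) \left(-372\right) = 37572$)
$\sqrt{A + g} = \sqrt{37572 + 86} = \sqrt{37658}$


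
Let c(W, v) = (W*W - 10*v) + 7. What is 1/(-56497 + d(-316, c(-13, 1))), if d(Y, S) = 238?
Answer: -1/56259 ≈ -1.7775e-5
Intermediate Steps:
c(W, v) = 7 + W**2 - 10*v (c(W, v) = (W**2 - 10*v) + 7 = 7 + W**2 - 10*v)
1/(-56497 + d(-316, c(-13, 1))) = 1/(-56497 + 238) = 1/(-56259) = -1/56259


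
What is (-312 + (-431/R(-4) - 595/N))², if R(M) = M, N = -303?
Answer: 60108819241/1468944 ≈ 40920.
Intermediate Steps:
(-312 + (-431/R(-4) - 595/N))² = (-312 + (-431/(-4) - 595/(-303)))² = (-312 + (-431*(-¼) - 595*(-1/303)))² = (-312 + (431/4 + 595/303))² = (-312 + 132973/1212)² = (-245171/1212)² = 60108819241/1468944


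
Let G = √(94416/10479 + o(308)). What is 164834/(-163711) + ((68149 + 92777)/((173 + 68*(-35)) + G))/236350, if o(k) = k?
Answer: -15785602374190628133/15673253695478110925 - 53642*√19733953/95737327946675 ≈ -1.0072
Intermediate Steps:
G = 2*√19733953/499 (G = √(94416/10479 + 308) = √(94416*(1/10479) + 308) = √(4496/499 + 308) = √(158188/499) = 2*√19733953/499 ≈ 17.805)
164834/(-163711) + ((68149 + 92777)/((173 + 68*(-35)) + G))/236350 = 164834/(-163711) + ((68149 + 92777)/((173 + 68*(-35)) + 2*√19733953/499))/236350 = 164834*(-1/163711) + (160926/((173 - 2380) + 2*√19733953/499))*(1/236350) = -164834/163711 + (160926/(-2207 + 2*√19733953/499))*(1/236350) = -164834/163711 + 80463/(118175*(-2207 + 2*√19733953/499))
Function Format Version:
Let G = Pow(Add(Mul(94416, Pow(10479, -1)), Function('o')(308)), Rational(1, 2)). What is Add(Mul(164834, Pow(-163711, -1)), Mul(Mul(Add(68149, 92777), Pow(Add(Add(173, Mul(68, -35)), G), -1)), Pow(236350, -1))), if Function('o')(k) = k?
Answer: Add(Rational(-15785602374190628133, 15673253695478110925), Mul(Rational(-53642, 95737327946675), Pow(19733953, Rational(1, 2)))) ≈ -1.0072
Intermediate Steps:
G = Mul(Rational(2, 499), Pow(19733953, Rational(1, 2))) (G = Pow(Add(Mul(94416, Pow(10479, -1)), 308), Rational(1, 2)) = Pow(Add(Mul(94416, Rational(1, 10479)), 308), Rational(1, 2)) = Pow(Add(Rational(4496, 499), 308), Rational(1, 2)) = Pow(Rational(158188, 499), Rational(1, 2)) = Mul(Rational(2, 499), Pow(19733953, Rational(1, 2))) ≈ 17.805)
Add(Mul(164834, Pow(-163711, -1)), Mul(Mul(Add(68149, 92777), Pow(Add(Add(173, Mul(68, -35)), G), -1)), Pow(236350, -1))) = Add(Mul(164834, Pow(-163711, -1)), Mul(Mul(Add(68149, 92777), Pow(Add(Add(173, Mul(68, -35)), Mul(Rational(2, 499), Pow(19733953, Rational(1, 2)))), -1)), Pow(236350, -1))) = Add(Mul(164834, Rational(-1, 163711)), Mul(Mul(160926, Pow(Add(Add(173, -2380), Mul(Rational(2, 499), Pow(19733953, Rational(1, 2)))), -1)), Rational(1, 236350))) = Add(Rational(-164834, 163711), Mul(Mul(160926, Pow(Add(-2207, Mul(Rational(2, 499), Pow(19733953, Rational(1, 2)))), -1)), Rational(1, 236350))) = Add(Rational(-164834, 163711), Mul(Rational(80463, 118175), Pow(Add(-2207, Mul(Rational(2, 499), Pow(19733953, Rational(1, 2)))), -1)))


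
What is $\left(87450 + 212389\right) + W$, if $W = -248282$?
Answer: $51557$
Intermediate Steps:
$\left(87450 + 212389\right) + W = \left(87450 + 212389\right) - 248282 = 299839 - 248282 = 51557$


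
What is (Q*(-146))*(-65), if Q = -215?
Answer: -2040350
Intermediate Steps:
(Q*(-146))*(-65) = -215*(-146)*(-65) = 31390*(-65) = -2040350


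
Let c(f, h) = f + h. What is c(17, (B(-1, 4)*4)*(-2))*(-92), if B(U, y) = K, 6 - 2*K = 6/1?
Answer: -1564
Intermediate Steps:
K = 0 (K = 3 - 3/1 = 3 - 3 = 0)
B(U, y) = 0
c(17, (B(-1, 4)*4)*(-2))*(-92) = (17 + (0*4)*(-2))*(-92) = (17 + 0*(-2))*(-92) = (17 + 0)*(-92) = 17*(-92) = -1564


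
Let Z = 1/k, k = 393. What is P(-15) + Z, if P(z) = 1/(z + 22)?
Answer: 400/2751 ≈ 0.14540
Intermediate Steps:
P(z) = 1/(22 + z)
Z = 1/393 ≈ 0.0025445
P(-15) + Z = 1/(22 - 15) + 1/393 = 1/7 + 1/393 = 400/2751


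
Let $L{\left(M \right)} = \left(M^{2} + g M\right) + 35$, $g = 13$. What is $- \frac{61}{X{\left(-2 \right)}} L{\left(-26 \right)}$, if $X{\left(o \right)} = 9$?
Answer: $- \frac{22753}{9} \approx -2528.1$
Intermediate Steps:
$L{\left(M \right)} = 35 + M^{2} + 13 M$ ($L{\left(M \right)} = \left(M^{2} + 13 M\right) + 35 = 35 + M^{2} + 13 M$)
$- \frac{61}{X{\left(-2 \right)}} L{\left(-26 \right)} = - \frac{61}{9} \left(35 + \left(-26\right)^{2} + 13 \left(-26\right)\right) = \left(-61\right) \frac{1}{9} \left(35 + 676 - 338\right) = \left(- \frac{61}{9}\right) 373 = - \frac{22753}{9}$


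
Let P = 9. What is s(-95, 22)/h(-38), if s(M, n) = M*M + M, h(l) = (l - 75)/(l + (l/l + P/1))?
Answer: 250040/113 ≈ 2212.7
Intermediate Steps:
h(l) = (-75 + l)/(10 + l) (h(l) = (l - 75)/(l + (l/l + 9/1)) = (-75 + l)/(l + (1 + 9*1)) = (-75 + l)/(l + (1 + 9)) = (-75 + l)/(l + 10) = (-75 + l)/(10 + l))
s(M, n) = M + M**2 (s(M, n) = M**2 + M = M + M**2)
s(-95, 22)/h(-38) = (-95*(1 - 95))/(((-75 - 38)/(10 - 38))) = (-95*(-94))/((-113/(-28))) = 8930/((-1/28*(-113))) = 8930/(113/28) = 8930*(28/113) = 250040/113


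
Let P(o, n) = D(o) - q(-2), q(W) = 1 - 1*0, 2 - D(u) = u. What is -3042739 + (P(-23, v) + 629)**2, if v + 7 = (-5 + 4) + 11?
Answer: -2616330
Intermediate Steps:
D(u) = 2 - u
q(W) = 1 (q(W) = 1 + 0 = 1)
v = 3 (v = -7 + ((-5 + 4) + 11) = -7 + (-1 + 11) = -7 + 10 = 3)
P(o, n) = 1 - o (P(o, n) = (2 - o) - 1*1 = (2 - o) - 1 = 1 - o)
-3042739 + (P(-23, v) + 629)**2 = -3042739 + ((1 - 1*(-23)) + 629)**2 = -3042739 + ((1 + 23) + 629)**2 = -3042739 + (24 + 629)**2 = -3042739 + 653**2 = -3042739 + 426409 = -2616330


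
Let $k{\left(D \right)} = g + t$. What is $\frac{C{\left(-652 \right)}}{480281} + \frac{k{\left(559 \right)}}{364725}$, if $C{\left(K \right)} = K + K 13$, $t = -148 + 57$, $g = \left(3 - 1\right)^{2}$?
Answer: $- \frac{1123664749}{58390162575} \approx -0.019244$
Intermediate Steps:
$g = 4$ ($g = 2^{2} = 4$)
$t = -91$
$C{\left(K \right)} = 14 K$ ($C{\left(K \right)} = K + 13 K = 14 K$)
$k{\left(D \right)} = -87$ ($k{\left(D \right)} = 4 - 91 = -87$)
$\frac{C{\left(-652 \right)}}{480281} + \frac{k{\left(559 \right)}}{364725} = \frac{14 \left(-652\right)}{480281} - \frac{87}{364725} = \left(-9128\right) \frac{1}{480281} - \frac{29}{121575} = - \frac{9128}{480281} - \frac{29}{121575} = - \frac{1123664749}{58390162575}$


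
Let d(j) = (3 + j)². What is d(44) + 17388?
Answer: 19597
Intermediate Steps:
d(44) + 17388 = (3 + 44)² + 17388 = 47² + 17388 = 2209 + 17388 = 19597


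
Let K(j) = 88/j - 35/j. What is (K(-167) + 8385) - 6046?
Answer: 390560/167 ≈ 2338.7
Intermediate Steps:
K(j) = 53/j
(K(-167) + 8385) - 6046 = (53/(-167) + 8385) - 6046 = (53*(-1/167) + 8385) - 6046 = (-53/167 + 8385) - 6046 = 1400242/167 - 6046 = 390560/167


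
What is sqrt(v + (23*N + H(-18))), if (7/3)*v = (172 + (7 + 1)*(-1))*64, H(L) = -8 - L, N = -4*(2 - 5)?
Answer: sqrt(234430)/7 ≈ 69.169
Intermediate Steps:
N = 12 (N = -4*(-3) = 12)
v = 31488/7 (v = 3*((172 + (7 + 1)*(-1))*64)/7 = 3*((172 + 8*(-1))*64)/7 = 3*((172 - 8)*64)/7 = 3*(164*64)/7 = (3/7)*10496 = 31488/7 ≈ 4498.3)
sqrt(v + (23*N + H(-18))) = sqrt(31488/7 + (23*12 + (-8 - 1*(-18)))) = sqrt(31488/7 + (276 + (-8 + 18))) = sqrt(31488/7 + (276 + 10)) = sqrt(31488/7 + 286) = sqrt(33490/7) = sqrt(234430)/7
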